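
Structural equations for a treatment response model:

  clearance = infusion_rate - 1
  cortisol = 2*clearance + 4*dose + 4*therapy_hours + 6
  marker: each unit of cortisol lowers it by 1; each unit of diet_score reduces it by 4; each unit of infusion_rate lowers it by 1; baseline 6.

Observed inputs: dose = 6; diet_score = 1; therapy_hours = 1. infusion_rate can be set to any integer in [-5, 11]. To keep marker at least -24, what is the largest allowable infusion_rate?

infusion_rate = -2

Substituting into the cortisol equation gives cortisol = 2*infusion_rate + 32.
Substituting into the marker equation gives marker = -3*infusion_rate - 30.
Require -3*infusion_rate - 30 ≥ -24, so infusion_rate ≤ -2.
The largest integer in [-5, 11] satisfying this is -2.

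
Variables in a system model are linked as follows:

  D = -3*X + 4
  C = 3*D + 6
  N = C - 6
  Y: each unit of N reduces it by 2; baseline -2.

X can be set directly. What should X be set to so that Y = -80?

Substituting into the C equation gives C = -9*X + 18.
N becomes -9*X + 12.
Substituting into the Y equation gives Y = 18*X - 26.
Solve 18*X - 26 = -80: X = (-80 + 26) / 18 = -3.

X = -3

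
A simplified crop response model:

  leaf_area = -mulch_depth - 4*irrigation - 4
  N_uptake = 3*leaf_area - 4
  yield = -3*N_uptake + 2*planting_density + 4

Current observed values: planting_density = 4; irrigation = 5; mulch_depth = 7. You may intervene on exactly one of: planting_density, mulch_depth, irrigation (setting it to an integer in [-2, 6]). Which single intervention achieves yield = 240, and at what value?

Intervening on planting_density: yield = 2*planting_density + 295. Reaching 240 requires planting_density = -55/2, not an integer.
Intervening on mulch_depth: with other inputs at their observed values, yield = 9*mulch_depth + 240. Solving for 240 gives mulch_depth = 0, within [-2, 6].
Intervening on irrigation: yield = 36*irrigation + 123. Reaching 240 requires irrigation = 13/4, not an integer.

set mulch_depth = 0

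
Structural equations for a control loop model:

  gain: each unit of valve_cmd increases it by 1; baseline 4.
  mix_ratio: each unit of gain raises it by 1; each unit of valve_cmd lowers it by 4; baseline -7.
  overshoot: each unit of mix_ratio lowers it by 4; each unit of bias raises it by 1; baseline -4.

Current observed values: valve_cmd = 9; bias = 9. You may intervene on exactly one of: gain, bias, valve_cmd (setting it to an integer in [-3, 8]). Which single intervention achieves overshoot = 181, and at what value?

set gain = -1

Intervening on gain: with other inputs at their observed values, overshoot = -4*gain + 177. Solving for 181 gives gain = -1, within [-3, 8].
Intervening on bias: overshoot = bias + 116. Reaching 181 requires bias = 65, outside [-3, 8].
Intervening on valve_cmd: overshoot = 12*valve_cmd + 17. Reaching 181 requires valve_cmd = 41/3, not an integer.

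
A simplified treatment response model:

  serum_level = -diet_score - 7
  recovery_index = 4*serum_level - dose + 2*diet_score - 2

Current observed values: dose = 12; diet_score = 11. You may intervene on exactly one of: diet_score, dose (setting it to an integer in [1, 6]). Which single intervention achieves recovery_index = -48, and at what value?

set diet_score = 3

Intervening on diet_score: with other inputs at their observed values, recovery_index = -2*diet_score - 42. Solving for -48 gives diet_score = 3, within [1, 6].
Intervening on dose: recovery_index = -dose - 52. Reaching -48 requires dose = -4, outside [1, 6].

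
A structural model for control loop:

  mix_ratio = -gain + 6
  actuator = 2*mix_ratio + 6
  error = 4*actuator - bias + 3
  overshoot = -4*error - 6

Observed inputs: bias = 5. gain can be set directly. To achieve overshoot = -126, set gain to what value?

Substituting into the actuator equation gives actuator = -2*gain + 18.
This gives error = -8*gain + 70.
Substituting into the overshoot equation gives overshoot = 32*gain - 286.
Solve 32*gain - 286 = -126: gain = (-126 + 286) / 32 = 5.

gain = 5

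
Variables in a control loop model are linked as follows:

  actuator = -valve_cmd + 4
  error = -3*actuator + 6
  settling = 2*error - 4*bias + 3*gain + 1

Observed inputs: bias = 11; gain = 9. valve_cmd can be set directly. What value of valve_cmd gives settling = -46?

valve_cmd = -3

Substituting into the error equation gives error = 3*valve_cmd - 6.
Substituting into the settling equation gives settling = 6*valve_cmd - 28.
Solve 6*valve_cmd - 28 = -46: valve_cmd = (-46 + 28) / 6 = -3.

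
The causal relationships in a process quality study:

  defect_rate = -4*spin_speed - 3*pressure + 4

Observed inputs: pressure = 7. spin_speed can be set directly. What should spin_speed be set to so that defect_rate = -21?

spin_speed = 1

Substituting into the defect_rate equation gives defect_rate = -4*spin_speed - 17.
Solve -4*spin_speed - 17 = -21: spin_speed = (-21 + 17) / -4 = 1.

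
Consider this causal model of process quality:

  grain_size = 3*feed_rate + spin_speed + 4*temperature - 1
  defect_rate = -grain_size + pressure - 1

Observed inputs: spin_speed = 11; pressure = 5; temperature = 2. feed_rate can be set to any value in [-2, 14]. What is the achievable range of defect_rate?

Substituting into the grain_size equation gives grain_size = 3*feed_rate + 18.
Substituting into the defect_rate equation gives defect_rate = -3*feed_rate - 14.
Linear in feed_rate, so extremes are at the endpoints: feed_rate = -2 gives defect_rate = -8; feed_rate = 14 gives defect_rate = -56.

-56 to -8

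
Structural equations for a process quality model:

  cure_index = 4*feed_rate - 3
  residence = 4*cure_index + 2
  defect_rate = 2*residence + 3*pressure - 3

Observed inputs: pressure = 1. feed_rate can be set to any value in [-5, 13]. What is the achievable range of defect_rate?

Substituting into the residence equation gives residence = 16*feed_rate - 10.
So defect_rate = 32*feed_rate - 20.
Linear in feed_rate, so extremes are at the endpoints: feed_rate = -5 gives defect_rate = -180; feed_rate = 13 gives defect_rate = 396.

-180 to 396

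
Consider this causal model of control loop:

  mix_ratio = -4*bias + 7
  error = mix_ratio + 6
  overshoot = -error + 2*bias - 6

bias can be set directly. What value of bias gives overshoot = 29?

Substituting into the error equation gives error = -4*bias + 13.
Substituting into the overshoot equation gives overshoot = 6*bias - 19.
Solve 6*bias - 19 = 29: bias = (29 + 19) / 6 = 8.

bias = 8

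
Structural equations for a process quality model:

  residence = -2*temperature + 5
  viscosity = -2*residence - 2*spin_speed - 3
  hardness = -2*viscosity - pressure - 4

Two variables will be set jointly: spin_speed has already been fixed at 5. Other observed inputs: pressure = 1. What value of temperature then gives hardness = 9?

With spin_speed held at 5:
Substituting into the viscosity equation gives viscosity = 4*temperature - 23.
So hardness = -8*temperature + 41.
Solve -8*temperature + 41 = 9: temperature = (9 - 41) / -8 = 4.

temperature = 4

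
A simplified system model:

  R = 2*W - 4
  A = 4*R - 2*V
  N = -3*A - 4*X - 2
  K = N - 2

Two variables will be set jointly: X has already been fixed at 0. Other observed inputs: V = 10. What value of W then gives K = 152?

W = -2

With X held at 0:
Substituting into the A equation gives A = 8*W - 36.
So N = -24*W + 106.
Substituting into the K equation gives K = -24*W + 104.
Solve -24*W + 104 = 152: W = (152 - 104) / -24 = -2.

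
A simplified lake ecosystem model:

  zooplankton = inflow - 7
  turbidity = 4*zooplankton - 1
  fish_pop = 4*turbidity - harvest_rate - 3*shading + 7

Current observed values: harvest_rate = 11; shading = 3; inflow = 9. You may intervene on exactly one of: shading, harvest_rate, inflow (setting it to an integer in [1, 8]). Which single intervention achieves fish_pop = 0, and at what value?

set shading = 8

Intervening on shading: with other inputs at their observed values, fish_pop = -3*shading + 24. Solving for 0 gives shading = 8, within [1, 8].
Intervening on harvest_rate: fish_pop = -harvest_rate + 26. Reaching 0 requires harvest_rate = 26, outside [1, 8].
Intervening on inflow: fish_pop = 16*inflow - 129. Reaching 0 requires inflow = 129/16, not an integer.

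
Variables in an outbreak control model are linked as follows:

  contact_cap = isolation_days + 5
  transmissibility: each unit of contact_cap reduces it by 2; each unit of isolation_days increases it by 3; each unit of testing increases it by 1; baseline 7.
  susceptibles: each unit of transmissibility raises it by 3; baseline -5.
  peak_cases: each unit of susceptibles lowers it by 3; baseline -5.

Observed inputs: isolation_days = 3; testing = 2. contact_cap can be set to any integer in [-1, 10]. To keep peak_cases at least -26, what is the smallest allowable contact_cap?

Intervening on contact_cap fixes its value directly, overriding its dependence on isolation_days.
Substituting into the transmissibility equation gives transmissibility = -2*contact_cap + 18.
So susceptibles = -6*contact_cap + 49.
Substituting into the peak_cases equation gives peak_cases = 18*contact_cap - 152.
Require 18*contact_cap - 152 ≥ -26, so contact_cap ≥ 7.
The smallest integer in [-1, 10] satisfying this is 7.

contact_cap = 7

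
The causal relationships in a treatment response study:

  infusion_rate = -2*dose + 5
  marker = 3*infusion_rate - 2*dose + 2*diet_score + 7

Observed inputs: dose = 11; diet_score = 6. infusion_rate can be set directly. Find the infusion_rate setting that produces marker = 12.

Intervening on infusion_rate fixes its value directly, overriding its dependence on dose.
Substituting into the marker equation gives marker = 3*infusion_rate - 3.
Solve 3*infusion_rate - 3 = 12: infusion_rate = (12 + 3) / 3 = 5.

infusion_rate = 5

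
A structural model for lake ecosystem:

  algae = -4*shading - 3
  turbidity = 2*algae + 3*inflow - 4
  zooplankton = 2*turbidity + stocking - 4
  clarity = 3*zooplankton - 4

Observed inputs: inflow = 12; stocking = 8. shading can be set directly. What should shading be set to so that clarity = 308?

shading = -3

Substituting into the turbidity equation gives turbidity = -8*shading + 26.
So zooplankton = -16*shading + 56.
Substituting into the clarity equation gives clarity = -48*shading + 164.
Solve -48*shading + 164 = 308: shading = (308 - 164) / -48 = -3.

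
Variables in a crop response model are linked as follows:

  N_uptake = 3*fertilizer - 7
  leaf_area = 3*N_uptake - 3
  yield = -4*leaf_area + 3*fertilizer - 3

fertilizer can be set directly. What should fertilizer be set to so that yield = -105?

fertilizer = 6

Substituting into the leaf_area equation gives leaf_area = 9*fertilizer - 24.
So yield = -33*fertilizer + 93.
Solve -33*fertilizer + 93 = -105: fertilizer = (-105 - 93) / -33 = 6.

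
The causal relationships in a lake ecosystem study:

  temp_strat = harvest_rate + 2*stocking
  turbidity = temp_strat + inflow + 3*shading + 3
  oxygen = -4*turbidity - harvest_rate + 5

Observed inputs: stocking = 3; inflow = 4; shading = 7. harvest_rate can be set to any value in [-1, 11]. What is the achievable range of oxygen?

Substituting into the temp_strat equation gives temp_strat = harvest_rate + 6.
Substituting into the turbidity equation gives turbidity = harvest_rate + 34.
Substituting into the oxygen equation gives oxygen = -5*harvest_rate - 131.
Linear in harvest_rate, so extremes are at the endpoints: harvest_rate = -1 gives oxygen = -126; harvest_rate = 11 gives oxygen = -186.

-186 to -126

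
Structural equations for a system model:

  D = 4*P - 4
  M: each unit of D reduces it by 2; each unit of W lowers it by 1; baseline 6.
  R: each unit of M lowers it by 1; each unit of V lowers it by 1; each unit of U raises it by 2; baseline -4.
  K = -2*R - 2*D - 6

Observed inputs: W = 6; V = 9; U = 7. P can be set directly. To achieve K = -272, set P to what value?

Substituting into the M equation gives M = -8*P + 8.
Substituting into the R equation gives R = 8*P - 7.
Substituting into the K equation gives K = -24*P + 16.
Solve -24*P + 16 = -272: P = (-272 - 16) / -24 = 12.

P = 12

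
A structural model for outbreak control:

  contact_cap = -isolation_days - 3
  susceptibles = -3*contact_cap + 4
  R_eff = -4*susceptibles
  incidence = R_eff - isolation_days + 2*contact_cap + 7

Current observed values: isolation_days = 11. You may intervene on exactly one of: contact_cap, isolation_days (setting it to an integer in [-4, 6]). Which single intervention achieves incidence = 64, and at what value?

Intervening on contact_cap: with other inputs at their observed values, incidence = 14*contact_cap - 20. Solving for 64 gives contact_cap = 6, within [-4, 6].
Intervening on isolation_days: incidence = -15*isolation_days - 51. Reaching 64 requires isolation_days = -23/3, not an integer.

set contact_cap = 6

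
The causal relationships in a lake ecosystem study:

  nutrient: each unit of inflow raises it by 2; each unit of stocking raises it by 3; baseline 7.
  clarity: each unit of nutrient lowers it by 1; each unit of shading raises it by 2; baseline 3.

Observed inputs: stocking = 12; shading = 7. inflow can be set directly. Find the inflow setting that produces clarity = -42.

Substituting into the nutrient equation gives nutrient = 2*inflow + 43.
Substituting into the clarity equation gives clarity = -2*inflow - 26.
Solve -2*inflow - 26 = -42: inflow = (-42 + 26) / -2 = 8.

inflow = 8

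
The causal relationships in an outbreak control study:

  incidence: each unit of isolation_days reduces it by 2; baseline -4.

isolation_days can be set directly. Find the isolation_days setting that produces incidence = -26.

Solve -2*isolation_days - 4 = -26: isolation_days = (-26 + 4) / -2 = 11.

isolation_days = 11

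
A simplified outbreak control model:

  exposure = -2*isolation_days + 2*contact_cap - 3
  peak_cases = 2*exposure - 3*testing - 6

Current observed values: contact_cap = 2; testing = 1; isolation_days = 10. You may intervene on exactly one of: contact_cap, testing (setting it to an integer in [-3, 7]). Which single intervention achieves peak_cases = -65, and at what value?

Intervening on contact_cap: peak_cases = 4*contact_cap - 55. Reaching -65 requires contact_cap = -5/2, not an integer.
Intervening on testing: with other inputs at their observed values, peak_cases = -3*testing - 44. Solving for -65 gives testing = 7, within [-3, 7].

set testing = 7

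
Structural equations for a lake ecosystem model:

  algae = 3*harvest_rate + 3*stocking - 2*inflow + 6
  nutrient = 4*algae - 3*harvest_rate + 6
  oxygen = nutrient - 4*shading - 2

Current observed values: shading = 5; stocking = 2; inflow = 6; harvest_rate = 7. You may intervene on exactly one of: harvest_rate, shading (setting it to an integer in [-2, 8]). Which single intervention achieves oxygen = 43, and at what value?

set shading = 6

Intervening on harvest_rate: oxygen = 9*harvest_rate - 16. Reaching 43 requires harvest_rate = 59/9, not an integer.
Intervening on shading: with other inputs at their observed values, oxygen = -4*shading + 67. Solving for 43 gives shading = 6, within [-2, 8].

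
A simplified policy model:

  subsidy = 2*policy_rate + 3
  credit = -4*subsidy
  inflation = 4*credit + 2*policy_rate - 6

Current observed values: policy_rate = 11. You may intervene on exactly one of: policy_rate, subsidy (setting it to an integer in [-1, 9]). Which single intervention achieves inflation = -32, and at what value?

set subsidy = 3

Intervening on policy_rate: inflation = -30*policy_rate - 54. Reaching -32 requires policy_rate = -11/15, not an integer.
Intervening on subsidy: with other inputs at their observed values, inflation = -16*subsidy + 16. Solving for -32 gives subsidy = 3, within [-1, 9].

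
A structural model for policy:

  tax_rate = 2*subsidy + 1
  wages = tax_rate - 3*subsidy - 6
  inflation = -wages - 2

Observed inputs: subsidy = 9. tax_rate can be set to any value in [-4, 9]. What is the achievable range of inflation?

Intervening on tax_rate fixes its value directly, overriding its dependence on subsidy.
Substituting into the wages equation gives wages = tax_rate - 33.
Substituting into the inflation equation gives inflation = -tax_rate + 31.
Linear in tax_rate, so extremes are at the endpoints: tax_rate = -4 gives inflation = 35; tax_rate = 9 gives inflation = 22.

22 to 35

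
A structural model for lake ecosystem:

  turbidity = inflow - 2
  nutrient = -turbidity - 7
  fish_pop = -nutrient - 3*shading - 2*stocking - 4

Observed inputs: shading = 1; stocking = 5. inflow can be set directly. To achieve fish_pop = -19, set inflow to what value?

Substituting into the nutrient equation gives nutrient = -inflow - 5.
This gives fish_pop = inflow - 12.
Solve inflow - 12 = -19: inflow = (-19 + 12) / 1 = -7.

inflow = -7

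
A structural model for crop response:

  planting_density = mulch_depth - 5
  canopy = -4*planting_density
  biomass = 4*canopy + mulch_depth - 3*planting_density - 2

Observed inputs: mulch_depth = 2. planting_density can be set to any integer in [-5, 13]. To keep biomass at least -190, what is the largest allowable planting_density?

Intervening on planting_density fixes its value directly, overriding its dependence on mulch_depth.
Substituting into the biomass equation gives biomass = -19*planting_density.
Require -19*planting_density ≥ -190, so planting_density ≤ 10.
The largest integer in [-5, 13] satisfying this is 10.

planting_density = 10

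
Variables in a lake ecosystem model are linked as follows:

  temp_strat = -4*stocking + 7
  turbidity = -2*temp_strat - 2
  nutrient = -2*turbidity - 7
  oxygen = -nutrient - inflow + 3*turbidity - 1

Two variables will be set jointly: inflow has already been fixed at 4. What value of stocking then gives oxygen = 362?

With inflow held at 4:
Substituting into the turbidity equation gives turbidity = 8*stocking - 16.
Substituting into the nutrient equation gives nutrient = -16*stocking + 25.
So oxygen = 40*stocking - 78.
Solve 40*stocking - 78 = 362: stocking = (362 + 78) / 40 = 11.

stocking = 11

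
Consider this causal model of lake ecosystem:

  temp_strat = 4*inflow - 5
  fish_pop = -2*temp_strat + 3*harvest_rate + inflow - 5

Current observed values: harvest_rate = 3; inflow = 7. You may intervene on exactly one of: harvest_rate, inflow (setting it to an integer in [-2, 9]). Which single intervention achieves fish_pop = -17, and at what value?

Intervening on harvest_rate: with other inputs at their observed values, fish_pop = 3*harvest_rate - 44. Solving for -17 gives harvest_rate = 9, within [-2, 9].
Intervening on inflow: fish_pop = -7*inflow + 14. Reaching -17 requires inflow = 31/7, not an integer.

set harvest_rate = 9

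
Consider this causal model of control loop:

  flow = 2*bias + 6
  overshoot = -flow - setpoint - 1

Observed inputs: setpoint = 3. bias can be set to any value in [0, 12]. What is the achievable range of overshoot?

-34 to -10

Substituting into the overshoot equation gives overshoot = -2*bias - 10.
Linear in bias, so extremes are at the endpoints: bias = 0 gives overshoot = -10; bias = 12 gives overshoot = -34.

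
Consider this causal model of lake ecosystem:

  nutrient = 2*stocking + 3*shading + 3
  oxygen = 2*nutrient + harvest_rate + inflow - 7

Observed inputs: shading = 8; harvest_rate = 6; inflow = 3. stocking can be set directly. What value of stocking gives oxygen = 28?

stocking = -7

Substituting into the nutrient equation gives nutrient = 2*stocking + 27.
oxygen becomes 4*stocking + 56.
Solve 4*stocking + 56 = 28: stocking = (28 - 56) / 4 = -7.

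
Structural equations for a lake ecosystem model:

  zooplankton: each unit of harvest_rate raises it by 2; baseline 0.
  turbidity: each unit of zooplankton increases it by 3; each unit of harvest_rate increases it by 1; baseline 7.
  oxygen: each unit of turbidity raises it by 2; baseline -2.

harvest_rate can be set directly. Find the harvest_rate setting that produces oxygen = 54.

harvest_rate = 3

Substituting into the turbidity equation gives turbidity = 7*harvest_rate + 7.
Substituting into the oxygen equation gives oxygen = 14*harvest_rate + 12.
Solve 14*harvest_rate + 12 = 54: harvest_rate = (54 - 12) / 14 = 3.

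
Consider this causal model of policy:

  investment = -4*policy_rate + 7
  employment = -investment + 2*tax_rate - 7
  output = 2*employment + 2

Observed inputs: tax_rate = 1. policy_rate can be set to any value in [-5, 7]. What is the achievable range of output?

Substituting into the employment equation gives employment = 4*policy_rate - 12.
Substituting into the output equation gives output = 8*policy_rate - 22.
Linear in policy_rate, so extremes are at the endpoints: policy_rate = -5 gives output = -62; policy_rate = 7 gives output = 34.

-62 to 34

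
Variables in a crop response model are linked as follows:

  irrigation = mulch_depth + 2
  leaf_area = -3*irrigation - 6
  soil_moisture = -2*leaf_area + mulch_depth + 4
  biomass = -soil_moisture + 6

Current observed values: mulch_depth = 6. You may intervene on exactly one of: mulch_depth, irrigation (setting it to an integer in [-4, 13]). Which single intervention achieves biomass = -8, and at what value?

Intervening on mulch_depth: with other inputs at their observed values, biomass = -7*mulch_depth - 22. Solving for -8 gives mulch_depth = -2, within [-4, 13].
Intervening on irrigation: biomass = -6*irrigation - 16. Reaching -8 requires irrigation = -4/3, not an integer.

set mulch_depth = -2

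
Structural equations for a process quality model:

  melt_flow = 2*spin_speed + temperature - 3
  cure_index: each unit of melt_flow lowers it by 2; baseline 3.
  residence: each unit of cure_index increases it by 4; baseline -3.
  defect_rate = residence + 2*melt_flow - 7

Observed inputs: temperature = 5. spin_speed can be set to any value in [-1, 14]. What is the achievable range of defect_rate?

Substituting into the melt_flow equation gives melt_flow = 2*spin_speed + 2.
cure_index becomes -4*spin_speed - 1.
This gives residence = -16*spin_speed - 7.
Substituting into the defect_rate equation gives defect_rate = -12*spin_speed - 10.
Linear in spin_speed, so extremes are at the endpoints: spin_speed = -1 gives defect_rate = 2; spin_speed = 14 gives defect_rate = -178.

-178 to 2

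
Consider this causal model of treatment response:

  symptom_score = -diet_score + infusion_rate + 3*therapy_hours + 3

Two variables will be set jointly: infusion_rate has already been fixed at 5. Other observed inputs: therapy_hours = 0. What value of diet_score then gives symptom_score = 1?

With infusion_rate held at 5:
Substituting into the symptom_score equation gives symptom_score = -diet_score + 8.
Solve -diet_score + 8 = 1: diet_score = (1 - 8) / -1 = 7.

diet_score = 7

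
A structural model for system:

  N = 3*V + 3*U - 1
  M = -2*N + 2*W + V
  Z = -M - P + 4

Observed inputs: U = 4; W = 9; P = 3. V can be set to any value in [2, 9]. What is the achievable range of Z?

15 to 50

Substituting into the N equation gives N = 3*V + 11.
M becomes -5*V - 4.
This gives Z = 5*V + 5.
Linear in V, so extremes are at the endpoints: V = 2 gives Z = 15; V = 9 gives Z = 50.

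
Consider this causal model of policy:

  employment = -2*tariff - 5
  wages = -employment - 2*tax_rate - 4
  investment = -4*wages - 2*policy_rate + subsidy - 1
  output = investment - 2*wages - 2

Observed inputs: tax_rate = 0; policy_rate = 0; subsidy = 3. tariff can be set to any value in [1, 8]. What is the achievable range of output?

-102 to -18

Substituting into the wages equation gives wages = 2*tariff + 1.
Substituting into the investment equation gives investment = -8*tariff - 2.
Substituting into the output equation gives output = -12*tariff - 6.
Linear in tariff, so extremes are at the endpoints: tariff = 1 gives output = -18; tariff = 8 gives output = -102.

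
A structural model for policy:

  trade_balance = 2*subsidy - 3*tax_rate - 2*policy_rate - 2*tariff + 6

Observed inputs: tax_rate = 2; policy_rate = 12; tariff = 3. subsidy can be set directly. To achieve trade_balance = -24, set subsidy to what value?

Substituting into the trade_balance equation gives trade_balance = 2*subsidy - 30.
Solve 2*subsidy - 30 = -24: subsidy = (-24 + 30) / 2 = 3.

subsidy = 3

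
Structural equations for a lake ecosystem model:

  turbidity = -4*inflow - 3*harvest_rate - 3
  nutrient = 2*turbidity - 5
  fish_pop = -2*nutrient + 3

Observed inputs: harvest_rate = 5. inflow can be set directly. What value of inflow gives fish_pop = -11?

Substituting into the turbidity equation gives turbidity = -4*inflow - 18.
nutrient becomes -8*inflow - 41.
Substituting into the fish_pop equation gives fish_pop = 16*inflow + 85.
Solve 16*inflow + 85 = -11: inflow = (-11 - 85) / 16 = -6.

inflow = -6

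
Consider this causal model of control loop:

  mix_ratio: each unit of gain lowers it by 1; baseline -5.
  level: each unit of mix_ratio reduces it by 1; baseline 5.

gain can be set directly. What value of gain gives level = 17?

Substituting into the level equation gives level = gain + 10.
Solve gain + 10 = 17: gain = (17 - 10) / 1 = 7.

gain = 7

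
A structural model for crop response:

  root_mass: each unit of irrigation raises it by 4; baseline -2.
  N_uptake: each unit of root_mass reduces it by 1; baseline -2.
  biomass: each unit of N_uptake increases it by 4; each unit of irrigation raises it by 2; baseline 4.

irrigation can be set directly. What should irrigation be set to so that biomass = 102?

Substituting into the N_uptake equation gives N_uptake = -4*irrigation.
Substituting into the biomass equation gives biomass = -14*irrigation + 4.
Solve -14*irrigation + 4 = 102: irrigation = (102 - 4) / -14 = -7.

irrigation = -7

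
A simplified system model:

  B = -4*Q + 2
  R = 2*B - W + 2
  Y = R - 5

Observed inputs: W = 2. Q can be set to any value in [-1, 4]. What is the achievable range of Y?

Substituting into the R equation gives R = -8*Q + 4.
Substituting into the Y equation gives Y = -8*Q - 1.
Linear in Q, so extremes are at the endpoints: Q = -1 gives Y = 7; Q = 4 gives Y = -33.

-33 to 7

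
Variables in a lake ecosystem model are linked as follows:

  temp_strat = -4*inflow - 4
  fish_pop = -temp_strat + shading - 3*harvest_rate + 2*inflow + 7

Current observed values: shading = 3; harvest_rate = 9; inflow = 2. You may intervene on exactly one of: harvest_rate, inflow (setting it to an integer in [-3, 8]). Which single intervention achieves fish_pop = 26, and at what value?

set harvest_rate = 0

Intervening on harvest_rate: with other inputs at their observed values, fish_pop = -3*harvest_rate + 26. Solving for 26 gives harvest_rate = 0, within [-3, 8].
Intervening on inflow: fish_pop = 6*inflow - 13. Reaching 26 requires inflow = 13/2, not an integer.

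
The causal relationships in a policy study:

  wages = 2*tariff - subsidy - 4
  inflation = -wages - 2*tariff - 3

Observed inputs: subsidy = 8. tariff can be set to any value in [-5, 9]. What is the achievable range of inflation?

-27 to 29

Substituting into the wages equation gives wages = 2*tariff - 12.
Substituting into the inflation equation gives inflation = -4*tariff + 9.
Linear in tariff, so extremes are at the endpoints: tariff = -5 gives inflation = 29; tariff = 9 gives inflation = -27.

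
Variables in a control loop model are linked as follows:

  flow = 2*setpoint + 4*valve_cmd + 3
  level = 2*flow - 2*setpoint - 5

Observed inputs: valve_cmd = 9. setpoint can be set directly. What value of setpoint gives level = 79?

Substituting into the flow equation gives flow = 2*setpoint + 39.
Substituting into the level equation gives level = 2*setpoint + 73.
Solve 2*setpoint + 73 = 79: setpoint = (79 - 73) / 2 = 3.

setpoint = 3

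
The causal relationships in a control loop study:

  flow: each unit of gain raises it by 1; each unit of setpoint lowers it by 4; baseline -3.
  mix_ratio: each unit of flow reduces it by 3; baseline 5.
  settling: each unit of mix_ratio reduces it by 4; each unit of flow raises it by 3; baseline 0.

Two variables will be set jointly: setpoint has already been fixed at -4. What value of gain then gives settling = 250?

gain = 5

With setpoint held at -4:
Substituting into the flow equation gives flow = gain + 13.
This gives mix_ratio = -3*gain - 34.
Substituting into the settling equation gives settling = 15*gain + 175.
Solve 15*gain + 175 = 250: gain = (250 - 175) / 15 = 5.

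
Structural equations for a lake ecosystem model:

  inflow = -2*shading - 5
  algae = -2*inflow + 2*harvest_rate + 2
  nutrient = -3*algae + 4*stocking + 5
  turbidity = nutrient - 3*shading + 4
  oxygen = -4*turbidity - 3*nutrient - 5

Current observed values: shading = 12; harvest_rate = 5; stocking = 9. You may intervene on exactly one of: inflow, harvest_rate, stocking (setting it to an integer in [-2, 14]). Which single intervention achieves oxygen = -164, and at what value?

set inflow = 6

Intervening on inflow: with other inputs at their observed values, oxygen = -42*inflow + 88. Solving for -164 gives inflow = 6, within [-2, 14].
Intervening on harvest_rate: oxygen = 42*harvest_rate + 1096. Reaching -164 requires harvest_rate = -30, outside [-2, 14].
Intervening on stocking: oxygen = -28*stocking + 1558. Reaching -164 requires stocking = 123/2, not an integer.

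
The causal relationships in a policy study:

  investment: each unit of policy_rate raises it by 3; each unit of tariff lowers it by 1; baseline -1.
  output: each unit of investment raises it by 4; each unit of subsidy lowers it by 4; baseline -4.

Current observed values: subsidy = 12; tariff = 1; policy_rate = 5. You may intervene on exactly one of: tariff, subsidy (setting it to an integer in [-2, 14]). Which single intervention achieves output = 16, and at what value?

set subsidy = 8

Intervening on tariff: output = -4*tariff + 4. Reaching 16 requires tariff = -3, outside [-2, 14].
Intervening on subsidy: with other inputs at their observed values, output = -4*subsidy + 48. Solving for 16 gives subsidy = 8, within [-2, 14].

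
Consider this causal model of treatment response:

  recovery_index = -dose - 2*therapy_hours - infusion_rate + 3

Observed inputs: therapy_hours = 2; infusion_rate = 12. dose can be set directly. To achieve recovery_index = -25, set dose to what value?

dose = 12

Substituting into the recovery_index equation gives recovery_index = -dose - 13.
Solve -dose - 13 = -25: dose = (-25 + 13) / -1 = 12.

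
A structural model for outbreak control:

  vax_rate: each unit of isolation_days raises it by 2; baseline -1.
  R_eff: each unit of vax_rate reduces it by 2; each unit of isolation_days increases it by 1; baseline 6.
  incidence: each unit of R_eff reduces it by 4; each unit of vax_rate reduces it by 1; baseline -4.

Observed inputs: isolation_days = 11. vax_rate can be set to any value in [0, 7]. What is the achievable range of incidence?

Intervening on vax_rate fixes its value directly, overriding its dependence on isolation_days.
Substituting into the R_eff equation gives R_eff = -2*vax_rate + 17.
So incidence = 7*vax_rate - 72.
Linear in vax_rate, so extremes are at the endpoints: vax_rate = 0 gives incidence = -72; vax_rate = 7 gives incidence = -23.

-72 to -23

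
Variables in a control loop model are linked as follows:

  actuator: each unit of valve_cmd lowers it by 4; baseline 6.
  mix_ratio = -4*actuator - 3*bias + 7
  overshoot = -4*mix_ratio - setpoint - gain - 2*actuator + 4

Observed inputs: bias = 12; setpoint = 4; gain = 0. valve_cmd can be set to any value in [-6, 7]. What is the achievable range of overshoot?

Substituting into the mix_ratio equation gives mix_ratio = 16*valve_cmd - 53.
Substituting into the overshoot equation gives overshoot = -56*valve_cmd + 200.
Linear in valve_cmd, so extremes are at the endpoints: valve_cmd = -6 gives overshoot = 536; valve_cmd = 7 gives overshoot = -192.

-192 to 536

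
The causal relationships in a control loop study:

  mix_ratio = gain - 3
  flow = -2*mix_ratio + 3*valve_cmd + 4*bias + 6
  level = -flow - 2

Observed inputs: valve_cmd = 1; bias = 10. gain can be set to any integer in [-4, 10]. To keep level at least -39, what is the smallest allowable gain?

gain = 9

Substituting into the flow equation gives flow = -2*gain + 55.
This gives level = 2*gain - 57.
Require 2*gain - 57 ≥ -39, so gain ≥ 9.
The smallest integer in [-4, 10] satisfying this is 9.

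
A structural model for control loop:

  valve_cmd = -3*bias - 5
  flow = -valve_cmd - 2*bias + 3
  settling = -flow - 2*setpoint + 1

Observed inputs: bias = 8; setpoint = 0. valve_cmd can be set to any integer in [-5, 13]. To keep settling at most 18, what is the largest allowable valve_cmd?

valve_cmd = 4

Intervening on valve_cmd fixes its value directly, overriding its dependence on bias.
Substituting into the flow equation gives flow = -valve_cmd - 13.
settling becomes valve_cmd + 14.
Require valve_cmd + 14 ≤ 18, so valve_cmd ≤ 4.
The largest integer in [-5, 13] satisfying this is 4.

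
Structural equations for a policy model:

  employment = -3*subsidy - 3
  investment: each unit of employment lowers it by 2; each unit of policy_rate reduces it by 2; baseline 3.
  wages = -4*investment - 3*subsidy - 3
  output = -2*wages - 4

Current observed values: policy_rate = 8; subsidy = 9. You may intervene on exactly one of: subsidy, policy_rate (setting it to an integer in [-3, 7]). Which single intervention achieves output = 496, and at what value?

Intervening on subsidy: output = 54*subsidy - 54. Reaching 496 requires subsidy = 275/27, not an integer.
Intervening on policy_rate: with other inputs at their observed values, output = -16*policy_rate + 560. Solving for 496 gives policy_rate = 4, within [-3, 7].

set policy_rate = 4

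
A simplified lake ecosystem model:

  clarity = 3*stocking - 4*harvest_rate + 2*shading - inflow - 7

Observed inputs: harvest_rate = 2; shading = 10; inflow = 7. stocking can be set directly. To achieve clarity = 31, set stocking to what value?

stocking = 11

Substituting into the clarity equation gives clarity = 3*stocking - 2.
Solve 3*stocking - 2 = 31: stocking = (31 + 2) / 3 = 11.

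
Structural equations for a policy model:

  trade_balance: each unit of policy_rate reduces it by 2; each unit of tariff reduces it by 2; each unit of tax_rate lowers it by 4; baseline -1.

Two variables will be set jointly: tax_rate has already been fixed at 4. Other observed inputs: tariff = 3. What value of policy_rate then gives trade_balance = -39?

policy_rate = 8

With tax_rate held at 4:
Substituting into the trade_balance equation gives trade_balance = -2*policy_rate - 23.
Solve -2*policy_rate - 23 = -39: policy_rate = (-39 + 23) / -2 = 8.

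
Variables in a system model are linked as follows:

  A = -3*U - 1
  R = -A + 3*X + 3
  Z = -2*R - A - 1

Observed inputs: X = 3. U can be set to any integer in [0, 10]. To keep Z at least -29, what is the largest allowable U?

U = 1

Substituting into the R equation gives R = 3*U + 13.
Substituting into the Z equation gives Z = -3*U - 26.
Require -3*U - 26 ≥ -29, so U ≤ 1.
The largest integer in [0, 10] satisfying this is 1.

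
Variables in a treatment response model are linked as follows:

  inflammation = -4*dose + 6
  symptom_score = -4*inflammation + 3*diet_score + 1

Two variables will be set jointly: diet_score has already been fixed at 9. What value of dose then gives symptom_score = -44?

With diet_score held at 9:
Substituting into the symptom_score equation gives symptom_score = 16*dose + 4.
Solve 16*dose + 4 = -44: dose = (-44 - 4) / 16 = -3.

dose = -3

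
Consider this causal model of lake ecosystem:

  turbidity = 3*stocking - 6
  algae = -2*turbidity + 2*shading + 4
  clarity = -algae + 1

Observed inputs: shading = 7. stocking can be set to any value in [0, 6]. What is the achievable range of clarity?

Substituting into the algae equation gives algae = -6*stocking + 30.
So clarity = 6*stocking - 29.
Linear in stocking, so extremes are at the endpoints: stocking = 0 gives clarity = -29; stocking = 6 gives clarity = 7.

-29 to 7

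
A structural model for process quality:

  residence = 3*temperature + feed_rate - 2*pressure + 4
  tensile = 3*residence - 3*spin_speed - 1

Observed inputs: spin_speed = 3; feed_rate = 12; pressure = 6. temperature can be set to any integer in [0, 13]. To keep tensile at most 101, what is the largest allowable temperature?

Substituting into the residence equation gives residence = 3*temperature + 4.
tensile becomes 9*temperature + 2.
Require 9*temperature + 2 ≤ 101, so temperature ≤ 11.
The largest integer in [0, 13] satisfying this is 11.

temperature = 11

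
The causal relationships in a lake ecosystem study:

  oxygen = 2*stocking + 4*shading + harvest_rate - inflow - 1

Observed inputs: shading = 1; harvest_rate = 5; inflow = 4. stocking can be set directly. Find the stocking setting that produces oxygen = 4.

stocking = 0

Substituting into the oxygen equation gives oxygen = 2*stocking + 4.
Solve 2*stocking + 4 = 4: stocking = (4 - 4) / 2 = 0.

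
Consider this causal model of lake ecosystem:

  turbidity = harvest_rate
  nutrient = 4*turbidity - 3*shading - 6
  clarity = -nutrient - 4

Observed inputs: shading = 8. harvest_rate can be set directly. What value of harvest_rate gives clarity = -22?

Substituting into the nutrient equation gives nutrient = 4*harvest_rate - 30.
Substituting into the clarity equation gives clarity = -4*harvest_rate + 26.
Solve -4*harvest_rate + 26 = -22: harvest_rate = (-22 - 26) / -4 = 12.

harvest_rate = 12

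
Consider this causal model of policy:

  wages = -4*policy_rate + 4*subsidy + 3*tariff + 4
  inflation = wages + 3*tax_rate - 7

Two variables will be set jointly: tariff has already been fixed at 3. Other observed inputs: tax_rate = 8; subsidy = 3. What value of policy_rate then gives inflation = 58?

With tariff held at 3:
Substituting into the wages equation gives wages = -4*policy_rate + 25.
Substituting into the inflation equation gives inflation = -4*policy_rate + 42.
Solve -4*policy_rate + 42 = 58: policy_rate = (58 - 42) / -4 = -4.

policy_rate = -4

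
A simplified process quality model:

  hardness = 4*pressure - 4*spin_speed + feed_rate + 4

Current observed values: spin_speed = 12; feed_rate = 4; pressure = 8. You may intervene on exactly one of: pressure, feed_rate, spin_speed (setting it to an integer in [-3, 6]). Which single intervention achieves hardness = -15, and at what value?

Intervening on pressure: hardness = 4*pressure - 40. Reaching -15 requires pressure = 25/4, not an integer.
Intervening on feed_rate: with other inputs at their observed values, hardness = feed_rate - 12. Solving for -15 gives feed_rate = -3, within [-3, 6].
Intervening on spin_speed: hardness = -4*spin_speed + 40. Reaching -15 requires spin_speed = 55/4, not an integer.

set feed_rate = -3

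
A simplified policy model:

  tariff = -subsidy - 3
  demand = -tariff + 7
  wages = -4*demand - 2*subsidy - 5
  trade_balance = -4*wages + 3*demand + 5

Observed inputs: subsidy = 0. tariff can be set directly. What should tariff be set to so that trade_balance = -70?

Intervening on tariff fixes its value directly, overriding its dependence on subsidy.
Substituting into the wages equation gives wages = 4*tariff - 33.
Substituting into the trade_balance equation gives trade_balance = -19*tariff + 158.
Solve -19*tariff + 158 = -70: tariff = (-70 - 158) / -19 = 12.

tariff = 12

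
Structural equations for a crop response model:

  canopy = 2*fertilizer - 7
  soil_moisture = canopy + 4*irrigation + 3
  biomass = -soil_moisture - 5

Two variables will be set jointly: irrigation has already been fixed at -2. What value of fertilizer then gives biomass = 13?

fertilizer = -3

With irrigation held at -2:
Substituting into the soil_moisture equation gives soil_moisture = 2*fertilizer - 12.
So biomass = -2*fertilizer + 7.
Solve -2*fertilizer + 7 = 13: fertilizer = (13 - 7) / -2 = -3.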